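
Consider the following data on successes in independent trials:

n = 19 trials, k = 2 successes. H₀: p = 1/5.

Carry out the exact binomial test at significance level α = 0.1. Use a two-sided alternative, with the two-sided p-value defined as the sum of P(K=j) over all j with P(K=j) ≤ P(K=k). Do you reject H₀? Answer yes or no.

reject H₀: no

Exact binomial: n=19, k=2, p₀=1/5=0.2000
P(X=j) = C(n,j)·p₀^j·(1−p₀)^(n−j); p = Σ P(X=j) over j with P(X=j) ≤ P(X=2)
p-value (two-sided) = 0.39995
At α=0.1: p ≥ α → fail to reject H₀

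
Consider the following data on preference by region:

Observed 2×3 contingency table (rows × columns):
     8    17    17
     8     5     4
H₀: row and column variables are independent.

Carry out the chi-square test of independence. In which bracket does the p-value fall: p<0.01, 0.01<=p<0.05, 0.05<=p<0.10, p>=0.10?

p-value bracket: 0.05<=p<0.10

Row totals [42, 17], col totals [16, 22, 21], n=59
χ² = (8−11.39)²/11.39 + (17−15.66)²/15.66 + (17−14.95)²/14.95 + (8−4.61)²/4.61 + (5−6.34)²/6.34 + (4−6.05)²/6.05 = 4.8752
df = 2
p-value (upper-tail) = 0.08737
→ bracket: 0.05<=p<0.10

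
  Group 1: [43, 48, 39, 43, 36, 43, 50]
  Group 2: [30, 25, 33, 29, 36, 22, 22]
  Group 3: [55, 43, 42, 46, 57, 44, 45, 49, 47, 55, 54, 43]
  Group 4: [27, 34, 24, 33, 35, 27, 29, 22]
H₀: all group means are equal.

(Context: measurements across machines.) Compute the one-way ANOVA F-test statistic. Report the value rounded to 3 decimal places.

Group means [43.14, 28.14, 48.33, 28.88], grand mean 38.529
SSB = Σnᵢ(x̄ᵢ−x̄)² = 2803.215; SSW = ΣΣ(x−x̄ᵢ)² = 803.256
MSB = 2803.215/3 = 934.4049; MSW = 803.256/30 = 26.7752
F = MSB/MSW = 34.8981
df = (3, 30)

test statistic = 34.898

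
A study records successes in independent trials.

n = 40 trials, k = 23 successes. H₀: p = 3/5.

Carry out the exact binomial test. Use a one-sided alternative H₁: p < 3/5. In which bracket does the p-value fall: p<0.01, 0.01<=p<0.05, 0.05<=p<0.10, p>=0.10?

Exact binomial: n=40, k=23, p₀=3/5=0.6000
P(X≤23) from Σ C(n,i)·p₀^i·(1−p₀)^(n−i)
p-value (one-sided, H₁ less) = 0.43187
→ bracket: p>=0.10

p-value bracket: p>=0.10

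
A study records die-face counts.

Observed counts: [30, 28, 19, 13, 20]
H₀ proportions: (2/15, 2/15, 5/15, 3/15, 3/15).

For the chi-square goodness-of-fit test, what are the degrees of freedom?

df = k − 1 = 5 − 1 = 4

degrees of freedom = 4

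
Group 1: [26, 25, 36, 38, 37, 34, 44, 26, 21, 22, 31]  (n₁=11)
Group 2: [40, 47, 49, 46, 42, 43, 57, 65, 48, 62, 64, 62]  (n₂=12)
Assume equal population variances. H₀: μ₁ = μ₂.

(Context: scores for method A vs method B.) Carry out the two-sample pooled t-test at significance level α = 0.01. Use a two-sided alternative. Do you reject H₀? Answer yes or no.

x̄₁=30.909, s₁=7.449, n₁=11
x̄₂=52.083, s₂=9.288, n₂=12
s_p² = [10·7.449² + 11·9.288²]/21 = 71.6108
SE = √(s_p²·(1/11+1/12)) = 3.5324
t = (30.909−52.083)/3.5324 = -5.9943
df = 21
p-value (two-sided) = 0.00001
At α=0.01: p < α → reject H₀

reject H₀: yes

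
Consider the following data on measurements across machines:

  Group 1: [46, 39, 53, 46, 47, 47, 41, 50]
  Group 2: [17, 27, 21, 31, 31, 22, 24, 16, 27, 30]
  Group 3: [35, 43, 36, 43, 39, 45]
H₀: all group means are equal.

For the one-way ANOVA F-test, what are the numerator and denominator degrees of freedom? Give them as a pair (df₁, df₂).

degrees of freedom = [2, 21]

k = 3 groups, N = 24 total
df = (k−1, N−k) = (3−1, 24−3) = (2, 21)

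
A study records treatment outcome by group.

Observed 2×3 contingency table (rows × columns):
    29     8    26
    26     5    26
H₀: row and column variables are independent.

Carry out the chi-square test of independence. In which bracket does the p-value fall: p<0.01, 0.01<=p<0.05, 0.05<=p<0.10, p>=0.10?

Row totals [63, 57], col totals [55, 13, 52], n=120
χ² = (29−28.88)²/28.88 + (8−6.83)²/6.83 + (26−27.30)²/27.30 + (26−26.12)²/26.12 + (5−6.17)²/6.17 + (26−24.70)²/24.70 = 0.5573
df = 2
p-value (upper-tail) = 0.75679
→ bracket: p>=0.10

p-value bracket: p>=0.10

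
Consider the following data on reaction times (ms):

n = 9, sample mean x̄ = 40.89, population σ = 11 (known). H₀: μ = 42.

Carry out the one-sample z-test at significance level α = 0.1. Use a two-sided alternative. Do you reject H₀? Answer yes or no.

reject H₀: no

SE = σ/√n = 11/√9 = 3.6667
z = (x̄−μ₀)/SE = (40.89−42)/3.6667 = -0.3027
p-value (two-sided) = 0.76210
At α=0.1: p ≥ α → fail to reject H₀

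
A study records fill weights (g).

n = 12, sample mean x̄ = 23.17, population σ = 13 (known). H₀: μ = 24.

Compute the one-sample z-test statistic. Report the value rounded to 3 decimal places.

test statistic = -0.221

SE = σ/√n = 13/√12 = 3.7528
z = (x̄−μ₀)/SE = (23.17−24)/3.7528 = -0.2212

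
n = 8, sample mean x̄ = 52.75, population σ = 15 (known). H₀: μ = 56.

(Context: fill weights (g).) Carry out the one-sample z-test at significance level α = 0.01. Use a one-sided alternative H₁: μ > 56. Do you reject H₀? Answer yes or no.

SE = σ/√n = 15/√8 = 5.3033
z = (x̄−μ₀)/SE = (52.75−56)/5.3033 = -0.6128
p-value (one-sided, H₁ greater) = 0.73000
At α=0.01: p ≥ α → fail to reject H₀

reject H₀: no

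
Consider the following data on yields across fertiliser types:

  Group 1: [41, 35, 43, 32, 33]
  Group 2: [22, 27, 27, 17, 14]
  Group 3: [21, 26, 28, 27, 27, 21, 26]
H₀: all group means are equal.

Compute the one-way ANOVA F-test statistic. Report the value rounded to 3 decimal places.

Group means [36.80, 21.40, 25.14], grand mean 27.471
SSB = Σnᵢ(x̄ᵢ−x̄)² = 657.378; SSW = ΣΣ(x−x̄ᵢ)² = 284.857
MSB = 657.378/2 = 328.6891; MSW = 284.857/14 = 20.3469
F = MSB/MSW = 16.1542
df = (2, 14)

test statistic = 16.154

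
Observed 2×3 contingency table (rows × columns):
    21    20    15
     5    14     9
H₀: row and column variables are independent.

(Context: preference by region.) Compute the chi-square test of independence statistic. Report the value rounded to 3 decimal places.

Row totals [56, 28], col totals [26, 34, 24], n=84
χ² = (21−17.33)²/17.33 + (20−22.67)²/22.67 + (15−16.00)²/16.00 + (5−8.67)²/8.67 + (14−11.33)²/11.33 + (9−8.00)²/8.00 = 3.4556
df = 2

test statistic = 3.456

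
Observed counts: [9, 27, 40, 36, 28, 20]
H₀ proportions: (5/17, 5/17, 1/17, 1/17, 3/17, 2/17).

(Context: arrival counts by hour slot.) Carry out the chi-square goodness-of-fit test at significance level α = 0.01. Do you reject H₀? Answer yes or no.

n = 160; E_i = n·p_i = [47.06, 47.06, 9.41, 9.41, 28.24, 18.82]
χ² = (9−47.06)²/47.06 + (27−47.06)²/47.06 + (40−9.41)²/9.41 + (36−9.41)²/9.41 + (28−28.24)²/28.24 + (20−18.82)²/18.82 = 213.9292
df = 5
p-value (upper-tail) = 0.00000
At α=0.01: p < α → reject H₀

reject H₀: yes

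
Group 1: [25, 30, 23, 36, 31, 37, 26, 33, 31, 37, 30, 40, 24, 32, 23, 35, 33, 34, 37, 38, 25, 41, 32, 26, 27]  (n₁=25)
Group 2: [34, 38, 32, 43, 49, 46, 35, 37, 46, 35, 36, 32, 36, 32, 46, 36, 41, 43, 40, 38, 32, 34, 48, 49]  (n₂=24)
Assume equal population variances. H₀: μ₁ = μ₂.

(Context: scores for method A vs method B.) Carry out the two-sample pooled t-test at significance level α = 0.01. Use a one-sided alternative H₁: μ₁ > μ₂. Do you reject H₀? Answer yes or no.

x̄₁=31.440, s₁=5.440, n₁=25
x̄₂=39.083, s₂=5.808, n₂=24
s_p² = [24·5.440² + 23·5.808²]/47 = 31.6169
SE = √(s_p²·(1/25+1/24)) = 1.6069
t = (31.440−39.083)/1.6069 = -4.7566
df = 47
p-value (one-sided, H₁ greater) = 0.99999
At α=0.01: p ≥ α → fail to reject H₀

reject H₀: no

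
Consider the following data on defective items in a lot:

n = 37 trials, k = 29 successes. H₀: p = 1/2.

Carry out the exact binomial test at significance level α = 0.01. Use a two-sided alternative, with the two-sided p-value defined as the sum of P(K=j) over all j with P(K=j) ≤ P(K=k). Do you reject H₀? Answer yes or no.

Exact binomial: n=37, k=29, p₀=1/2=0.5000
P(X=j) = C(n,j)·p₀^j·(1−p₀)^(n−j); p = Σ P(X=j) over j with P(X=j) ≤ P(X=29)
p-value (two-sided) = 0.00075
At α=0.01: p < α → reject H₀

reject H₀: yes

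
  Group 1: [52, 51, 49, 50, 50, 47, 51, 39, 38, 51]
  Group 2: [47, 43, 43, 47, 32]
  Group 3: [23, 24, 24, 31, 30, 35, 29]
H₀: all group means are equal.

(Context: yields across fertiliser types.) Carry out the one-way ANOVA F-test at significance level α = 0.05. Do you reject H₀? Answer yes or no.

Group means [47.80, 42.40, 28.00], grand mean 40.273
SSB = Σnᵢ(x̄ᵢ−x̄)² = 1643.564; SSW = ΣΣ(x−x̄ᵢ)² = 504.800
MSB = 1643.564/2 = 821.7818; MSW = 504.800/19 = 26.5684
F = MSB/MSW = 30.9308
df = (2, 19)
p-value (upper-tail) = 0.00000
At α=0.05: p < α → reject H₀

reject H₀: yes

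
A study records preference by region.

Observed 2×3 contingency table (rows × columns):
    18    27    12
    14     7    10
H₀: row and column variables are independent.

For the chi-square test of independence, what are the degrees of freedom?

df = (r−1)(c−1) = (2−1)·(3−1) = 2

degrees of freedom = 2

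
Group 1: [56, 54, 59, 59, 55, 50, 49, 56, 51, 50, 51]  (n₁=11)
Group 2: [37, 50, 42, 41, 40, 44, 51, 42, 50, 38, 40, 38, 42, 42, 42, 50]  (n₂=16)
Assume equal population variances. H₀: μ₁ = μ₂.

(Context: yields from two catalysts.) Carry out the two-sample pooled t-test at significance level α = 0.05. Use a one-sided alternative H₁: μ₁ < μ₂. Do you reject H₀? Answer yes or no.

x̄₁=53.636, s₁=3.641, n₁=11
x̄₂=43.062, s₂=4.654, n₂=16
s_p² = [10·3.641² + 15·4.654²]/25 = 18.2993
SE = √(s_p²·(1/11+1/16)) = 1.6755
t = (53.636−43.062)/1.6755 = 6.3109
df = 25
p-value (one-sided, H₁ less) = 1.00000
At α=0.05: p ≥ α → fail to reject H₀

reject H₀: no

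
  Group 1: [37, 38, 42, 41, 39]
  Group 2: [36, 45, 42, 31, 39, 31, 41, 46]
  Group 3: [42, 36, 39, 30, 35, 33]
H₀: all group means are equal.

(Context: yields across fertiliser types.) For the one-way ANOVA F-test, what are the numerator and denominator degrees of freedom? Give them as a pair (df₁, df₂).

k = 3 groups, N = 19 total
df = (k−1, N−k) = (3−1, 19−3) = (2, 16)

degrees of freedom = [2, 16]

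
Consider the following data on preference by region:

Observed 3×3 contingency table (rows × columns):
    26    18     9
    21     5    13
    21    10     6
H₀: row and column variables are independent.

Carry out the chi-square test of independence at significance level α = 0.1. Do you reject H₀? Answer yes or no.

reject H₀: no

Row totals [53, 39, 37], col totals [68, 33, 28], n=129
χ² = (26−27.94)²/27.94 + (18−13.56)²/13.56 + (9−11.50)²/11.50 + (21−20.56)²/20.56 + (5−9.98)²/9.98 + (13−8.47)²/8.47 + (21−19.50)²/19.50 + (10−9.47)²/9.47 + (6−8.03)²/8.03 = 7.7147
df = 4
p-value (upper-tail) = 0.10260
At α=0.1: p ≥ α → fail to reject H₀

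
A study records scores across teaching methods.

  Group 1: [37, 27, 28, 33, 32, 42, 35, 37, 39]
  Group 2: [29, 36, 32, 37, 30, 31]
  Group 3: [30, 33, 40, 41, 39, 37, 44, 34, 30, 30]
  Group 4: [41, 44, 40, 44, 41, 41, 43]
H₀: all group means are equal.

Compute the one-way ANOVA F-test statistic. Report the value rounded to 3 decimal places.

test statistic = 6.458

Group means [34.44, 32.50, 35.80, 42.00], grand mean 36.156
SSB = Σnᵢ(x̄ᵢ−x̄)² = 346.897; SSW = ΣΣ(x−x̄ᵢ)² = 501.322
MSB = 346.897/3 = 115.6322; MSW = 501.322/28 = 17.9044
F = MSB/MSW = 6.4583
df = (3, 28)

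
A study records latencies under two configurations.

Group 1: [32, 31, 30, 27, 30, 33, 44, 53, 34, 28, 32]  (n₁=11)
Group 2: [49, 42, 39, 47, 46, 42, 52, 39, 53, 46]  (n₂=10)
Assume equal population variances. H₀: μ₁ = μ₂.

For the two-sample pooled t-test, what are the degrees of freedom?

df = n₁ + n₂ − 2 = 11 + 10 − 2 = 19

degrees of freedom = 19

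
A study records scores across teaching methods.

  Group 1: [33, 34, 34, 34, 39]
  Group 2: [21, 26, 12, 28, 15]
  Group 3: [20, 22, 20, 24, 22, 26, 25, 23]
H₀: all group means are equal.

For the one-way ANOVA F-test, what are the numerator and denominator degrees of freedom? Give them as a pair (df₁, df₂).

k = 3 groups, N = 18 total
df = (k−1, N−k) = (3−1, 18−3) = (2, 15)

degrees of freedom = [2, 15]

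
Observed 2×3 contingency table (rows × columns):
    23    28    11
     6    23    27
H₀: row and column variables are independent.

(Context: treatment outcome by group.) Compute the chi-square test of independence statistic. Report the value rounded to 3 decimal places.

test statistic = 16.931

Row totals [62, 56], col totals [29, 51, 38], n=118
χ² = (23−15.24)²/15.24 + (28−26.80)²/26.80 + (11−19.97)²/19.97 + (6−13.76)²/13.76 + (23−24.20)²/24.20 + (27−18.03)²/18.03 = 16.9312
df = 2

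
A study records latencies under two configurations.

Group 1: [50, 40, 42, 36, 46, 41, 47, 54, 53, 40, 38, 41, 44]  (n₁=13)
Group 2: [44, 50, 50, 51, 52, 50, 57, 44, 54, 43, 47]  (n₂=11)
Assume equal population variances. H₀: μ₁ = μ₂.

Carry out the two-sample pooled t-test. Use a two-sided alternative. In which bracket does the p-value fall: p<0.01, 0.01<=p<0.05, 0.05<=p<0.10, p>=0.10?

x̄₁=44.000, s₁=5.657, n₁=13
x̄₂=49.273, s₂=4.407, n₂=11
s_p² = [12·5.657² + 10·4.407²]/22 = 26.2810
SE = √(s_p²·(1/13+1/11)) = 2.1002
t = (44.000−49.273)/2.1002 = -2.5106
df = 22
p-value (two-sided) = 0.01990
→ bracket: 0.01<=p<0.05

p-value bracket: 0.01<=p<0.05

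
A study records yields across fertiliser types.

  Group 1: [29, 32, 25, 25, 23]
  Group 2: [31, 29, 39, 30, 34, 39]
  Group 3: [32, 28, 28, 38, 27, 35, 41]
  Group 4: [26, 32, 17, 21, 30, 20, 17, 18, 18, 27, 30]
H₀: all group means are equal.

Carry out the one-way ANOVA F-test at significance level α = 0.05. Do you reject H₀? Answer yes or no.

reject H₀: yes

Group means [26.80, 33.67, 32.71, 23.27], grand mean 28.310
SSB = Σnᵢ(x̄ᵢ−x̄)² = 598.463; SSW = ΣΣ(x−x̄ᵢ)² = 669.744
MSB = 598.463/3 = 199.4877; MSW = 669.744/25 = 26.7897
F = MSB/MSW = 7.4464
df = (3, 25)
p-value (upper-tail) = 0.00100
At α=0.05: p < α → reject H₀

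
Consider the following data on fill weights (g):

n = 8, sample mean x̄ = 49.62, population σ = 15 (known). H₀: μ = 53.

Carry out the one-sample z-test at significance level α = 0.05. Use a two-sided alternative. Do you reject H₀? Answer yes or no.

SE = σ/√n = 15/√8 = 5.3033
z = (x̄−μ₀)/SE = (49.62−53)/5.3033 = -0.6373
p-value (two-sided) = 0.52390
At α=0.05: p ≥ α → fail to reject H₀

reject H₀: no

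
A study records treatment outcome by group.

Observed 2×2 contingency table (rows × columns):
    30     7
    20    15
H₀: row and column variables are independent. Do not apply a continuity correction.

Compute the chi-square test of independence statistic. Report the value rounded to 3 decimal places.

test statistic = 4.857

Row totals [37, 35], col totals [50, 22], n=72
χ² = (30−25.69)²/25.69 + (7−11.31)²/11.31 + (20−24.31)²/24.31 + (15−10.69)²/10.69 = 4.8573
df = 1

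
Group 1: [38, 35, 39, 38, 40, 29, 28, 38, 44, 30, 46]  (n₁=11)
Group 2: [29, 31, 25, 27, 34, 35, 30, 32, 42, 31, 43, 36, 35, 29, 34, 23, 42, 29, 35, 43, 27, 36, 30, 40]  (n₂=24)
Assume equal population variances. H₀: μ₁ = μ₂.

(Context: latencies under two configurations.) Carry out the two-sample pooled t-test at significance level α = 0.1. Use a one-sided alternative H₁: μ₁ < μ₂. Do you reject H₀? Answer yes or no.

reject H₀: no

x̄₁=36.818, s₁=5.862, n₁=11
x̄₂=33.250, s₂=5.720, n₂=24
s_p² = [10·5.862² + 23·5.720²]/33 = 33.2163
SE = √(s_p²·(1/11+1/24)) = 2.0985
t = (36.818−33.250)/2.0985 = 1.7004
df = 33
p-value (one-sided, H₁ less) = 0.95076
At α=0.1: p ≥ α → fail to reject H₀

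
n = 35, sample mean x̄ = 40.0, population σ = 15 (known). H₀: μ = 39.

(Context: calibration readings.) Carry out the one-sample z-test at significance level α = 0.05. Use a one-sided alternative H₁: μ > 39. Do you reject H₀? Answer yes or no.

SE = σ/√n = 15/√35 = 2.5355
z = (x̄−μ₀)/SE = (40.0−39)/2.5355 = 0.3944
p-value (one-sided, H₁ greater) = 0.34664
At α=0.05: p ≥ α → fail to reject H₀

reject H₀: no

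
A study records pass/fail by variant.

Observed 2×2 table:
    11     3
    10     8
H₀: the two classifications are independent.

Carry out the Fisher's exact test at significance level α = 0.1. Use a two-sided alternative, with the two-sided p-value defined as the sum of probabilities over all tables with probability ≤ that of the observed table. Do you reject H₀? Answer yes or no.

Margins: r₁=14, r₂=18, c₁=21, c₂=11, n=32
p_obs = C(14,11)·C(18,10)/C(32,21); sum pmf over tables with pmf ≤ p_obs
p-value (two-sided) = 0.26564
At α=0.1: p ≥ α → fail to reject H₀

reject H₀: no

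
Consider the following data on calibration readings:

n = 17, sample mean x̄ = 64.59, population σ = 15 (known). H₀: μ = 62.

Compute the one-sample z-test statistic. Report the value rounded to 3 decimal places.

SE = σ/√n = 15/√17 = 3.6380
z = (x̄−μ₀)/SE = (64.59−62)/3.6380 = 0.7119

test statistic = 0.712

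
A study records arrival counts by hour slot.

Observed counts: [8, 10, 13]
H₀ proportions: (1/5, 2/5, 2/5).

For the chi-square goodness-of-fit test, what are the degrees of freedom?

degrees of freedom = 2

df = k − 1 = 3 − 1 = 2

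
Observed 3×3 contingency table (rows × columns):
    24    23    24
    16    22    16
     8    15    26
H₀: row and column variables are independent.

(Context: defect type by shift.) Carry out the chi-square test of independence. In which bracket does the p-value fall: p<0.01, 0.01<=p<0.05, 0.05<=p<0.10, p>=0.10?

p-value bracket: 0.05<=p<0.10

Row totals [71, 54, 49], col totals [48, 60, 66], n=174
χ² = (24−19.59)²/19.59 + (23−24.48)²/24.48 + (24−26.93)²/26.93 + (16−14.90)²/14.90 + (22−18.62)²/18.62 + (16−20.48)²/20.48 + (8−13.52)²/13.52 + (15−16.90)²/16.90 + (26−18.59)²/18.59 = 8.5016
df = 4
p-value (upper-tail) = 0.07484
→ bracket: 0.05<=p<0.10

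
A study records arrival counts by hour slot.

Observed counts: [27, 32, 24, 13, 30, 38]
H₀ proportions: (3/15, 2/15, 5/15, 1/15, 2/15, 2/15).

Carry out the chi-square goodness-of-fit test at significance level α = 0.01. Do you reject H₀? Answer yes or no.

n = 164; E_i = n·p_i = [32.80, 21.87, 54.67, 10.93, 21.87, 21.87]
χ² = (27−32.80)²/32.80 + (32−21.87)²/21.87 + (24−54.67)²/54.67 + (13−10.93)²/10.93 + (30−21.87)²/21.87 + (38−21.87)²/21.87 = 38.2439
df = 5
p-value (upper-tail) = 0.00000
At α=0.01: p < α → reject H₀

reject H₀: yes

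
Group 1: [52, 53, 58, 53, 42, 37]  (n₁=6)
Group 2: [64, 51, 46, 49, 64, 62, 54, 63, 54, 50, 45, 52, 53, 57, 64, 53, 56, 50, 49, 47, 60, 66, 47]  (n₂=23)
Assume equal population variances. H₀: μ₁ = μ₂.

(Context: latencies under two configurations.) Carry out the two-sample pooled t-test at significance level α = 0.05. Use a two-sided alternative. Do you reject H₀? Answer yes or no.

x̄₁=49.167, s₁=7.935, n₁=6
x̄₂=54.609, s₂=6.638, n₂=23
s_p² = [5·7.935² + 22·6.638²]/27 = 47.5671
SE = √(s_p²·(1/6+1/23)) = 3.1616
t = (49.167−54.609)/3.1616 = -1.7213
df = 27
p-value (two-sided) = 0.09664
At α=0.05: p ≥ α → fail to reject H₀

reject H₀: no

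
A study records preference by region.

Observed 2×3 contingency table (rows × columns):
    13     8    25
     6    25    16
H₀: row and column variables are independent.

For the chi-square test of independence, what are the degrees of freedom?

df = (r−1)(c−1) = (2−1)·(3−1) = 2

degrees of freedom = 2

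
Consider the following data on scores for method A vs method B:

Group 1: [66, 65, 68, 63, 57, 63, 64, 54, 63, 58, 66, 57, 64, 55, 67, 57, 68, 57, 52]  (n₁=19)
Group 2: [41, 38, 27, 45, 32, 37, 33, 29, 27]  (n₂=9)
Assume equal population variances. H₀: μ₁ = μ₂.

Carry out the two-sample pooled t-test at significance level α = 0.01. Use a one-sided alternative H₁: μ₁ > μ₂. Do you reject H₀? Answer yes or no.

reject H₀: yes

x̄₁=61.263, s₁=5.097, n₁=19
x̄₂=34.333, s₂=6.344, n₂=9
s_p² = [18·5.097² + 8·6.344²]/26 = 30.3725
SE = √(s_p²·(1/19+1/9)) = 2.2301
t = (61.263−34.333)/2.2301 = 12.0757
df = 26
p-value (one-sided, H₁ greater) = 0.00000
At α=0.01: p < α → reject H₀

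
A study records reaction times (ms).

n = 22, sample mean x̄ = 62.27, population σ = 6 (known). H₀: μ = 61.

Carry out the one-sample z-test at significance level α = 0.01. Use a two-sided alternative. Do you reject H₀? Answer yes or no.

reject H₀: no

SE = σ/√n = 6/√22 = 1.2792
z = (x̄−μ₀)/SE = (62.27−61)/1.2792 = 0.9928
p-value (two-sided) = 0.32081
At α=0.01: p ≥ α → fail to reject H₀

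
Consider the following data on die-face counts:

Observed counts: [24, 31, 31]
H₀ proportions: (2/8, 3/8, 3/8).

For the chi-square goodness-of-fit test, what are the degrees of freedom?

df = k − 1 = 3 − 1 = 2

degrees of freedom = 2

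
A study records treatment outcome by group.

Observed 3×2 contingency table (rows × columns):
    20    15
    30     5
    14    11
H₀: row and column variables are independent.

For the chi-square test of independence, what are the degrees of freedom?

degrees of freedom = 2

df = (r−1)(c−1) = (3−1)·(2−1) = 2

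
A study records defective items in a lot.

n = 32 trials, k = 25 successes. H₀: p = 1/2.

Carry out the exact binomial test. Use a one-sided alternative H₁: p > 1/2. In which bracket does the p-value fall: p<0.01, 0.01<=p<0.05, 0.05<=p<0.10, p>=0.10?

p-value bracket: p<0.01

Exact binomial: n=32, k=25, p₀=1/2=0.5000
P(X≥25) from Σ C(n,i)·p₀^i·(1−p₀)^(n−i)
p-value (one-sided, H₁ greater) = 0.00105
→ bracket: p<0.01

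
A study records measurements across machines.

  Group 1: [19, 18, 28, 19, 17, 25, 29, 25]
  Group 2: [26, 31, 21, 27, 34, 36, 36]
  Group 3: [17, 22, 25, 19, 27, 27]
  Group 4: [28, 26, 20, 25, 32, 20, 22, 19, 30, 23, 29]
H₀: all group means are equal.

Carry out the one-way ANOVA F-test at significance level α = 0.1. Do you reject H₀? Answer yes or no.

Group means [22.50, 30.14, 22.83, 24.91], grand mean 25.062
SSB = Σnᵢ(x̄ᵢ−x̄)² = 263.275; SSW = ΣΣ(x−x̄ᵢ)² = 642.600
MSB = 263.275/3 = 87.7585; MSW = 642.600/28 = 22.9500
F = MSB/MSW = 3.8239
df = (3, 28)
p-value (upper-tail) = 0.02054
At α=0.1: p < α → reject H₀

reject H₀: yes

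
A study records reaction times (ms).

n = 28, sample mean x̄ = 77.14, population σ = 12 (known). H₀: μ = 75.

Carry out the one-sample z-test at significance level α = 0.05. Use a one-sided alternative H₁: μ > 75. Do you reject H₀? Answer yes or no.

SE = σ/√n = 12/√28 = 2.2678
z = (x̄−μ₀)/SE = (77.14−75)/2.2678 = 0.9437
p-value (one-sided, H₁ greater) = 0.17267
At α=0.05: p ≥ α → fail to reject H₀

reject H₀: no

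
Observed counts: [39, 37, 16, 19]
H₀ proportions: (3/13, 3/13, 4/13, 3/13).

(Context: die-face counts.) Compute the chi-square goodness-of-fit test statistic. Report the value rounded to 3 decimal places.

test statistic = 23.411

n = 111; E_i = n·p_i = [25.62, 25.62, 34.15, 25.62]
χ² = (39−25.62)²/25.62 + (37−25.62)²/25.62 + (16−34.15)²/34.15 + (19−25.62)²/25.62 = 23.4114
df = 3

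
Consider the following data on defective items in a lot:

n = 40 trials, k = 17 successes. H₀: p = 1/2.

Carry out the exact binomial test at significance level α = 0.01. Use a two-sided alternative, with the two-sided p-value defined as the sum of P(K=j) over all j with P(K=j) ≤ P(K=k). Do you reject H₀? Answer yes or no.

reject H₀: no

Exact binomial: n=40, k=17, p₀=1/2=0.5000
P(X=j) = C(n,j)·p₀^j·(1−p₀)^(n−j); p = Σ P(X=j) over j with P(X=j) ≤ P(X=17)
p-value (two-sided) = 0.42959
At α=0.01: p ≥ α → fail to reject H₀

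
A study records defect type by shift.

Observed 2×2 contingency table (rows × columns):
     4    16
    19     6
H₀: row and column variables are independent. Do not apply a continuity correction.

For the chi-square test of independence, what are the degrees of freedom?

degrees of freedom = 1

df = (r−1)(c−1) = (2−1)·(2−1) = 1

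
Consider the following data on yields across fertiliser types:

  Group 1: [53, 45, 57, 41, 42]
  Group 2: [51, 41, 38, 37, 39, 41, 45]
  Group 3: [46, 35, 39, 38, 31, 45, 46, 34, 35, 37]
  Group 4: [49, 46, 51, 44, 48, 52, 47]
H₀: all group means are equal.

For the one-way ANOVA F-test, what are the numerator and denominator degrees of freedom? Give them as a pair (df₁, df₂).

degrees of freedom = [3, 25]

k = 4 groups, N = 29 total
df = (k−1, N−k) = (4−1, 29−4) = (3, 25)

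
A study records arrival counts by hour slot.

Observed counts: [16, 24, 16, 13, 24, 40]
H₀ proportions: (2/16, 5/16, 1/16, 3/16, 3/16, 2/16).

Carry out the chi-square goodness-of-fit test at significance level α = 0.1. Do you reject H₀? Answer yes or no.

reject H₀: yes

n = 133; E_i = n·p_i = [16.62, 41.56, 8.31, 24.94, 24.94, 16.62]
χ² = (16−16.62)²/16.62 + (24−41.56)²/41.56 + (16−8.31)²/8.31 + (13−24.94)²/24.94 + (24−24.94)²/24.94 + (40−16.62)²/16.62 = 53.1694
df = 5
p-value (upper-tail) = 0.00000
At α=0.1: p < α → reject H₀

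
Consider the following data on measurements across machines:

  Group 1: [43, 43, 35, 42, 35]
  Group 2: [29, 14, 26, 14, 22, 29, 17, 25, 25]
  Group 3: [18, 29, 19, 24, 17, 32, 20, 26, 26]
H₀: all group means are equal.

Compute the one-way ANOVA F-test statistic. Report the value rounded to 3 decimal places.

test statistic = 19.087

Group means [39.60, 22.33, 23.44], grand mean 26.522
SSB = Σnᵢ(x̄ᵢ−x̄)² = 1098.317; SSW = ΣΣ(x−x̄ᵢ)² = 575.422
MSB = 1098.317/2 = 549.1585; MSW = 575.422/20 = 28.7711
F = MSB/MSW = 19.0871
df = (2, 20)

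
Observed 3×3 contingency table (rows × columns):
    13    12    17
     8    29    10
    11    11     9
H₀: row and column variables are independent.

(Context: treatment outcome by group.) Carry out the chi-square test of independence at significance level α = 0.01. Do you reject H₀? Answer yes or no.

Row totals [42, 47, 31], col totals [32, 52, 36], n=120
χ² = (13−11.20)²/11.20 + (12−18.20)²/18.20 + (17−12.60)²/12.60 + (8−12.53)²/12.53 + (29−20.37)²/20.37 + (10−14.10)²/14.10 + (11−8.27)²/8.27 + (11−13.43)²/13.43 + (9−9.30)²/9.30 = 11.7836
df = 4
p-value (upper-tail) = 0.01903
At α=0.01: p ≥ α → fail to reject H₀

reject H₀: no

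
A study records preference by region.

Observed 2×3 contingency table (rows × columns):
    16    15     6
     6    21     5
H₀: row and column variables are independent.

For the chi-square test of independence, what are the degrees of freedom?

df = (r−1)(c−1) = (2−1)·(3−1) = 2

degrees of freedom = 2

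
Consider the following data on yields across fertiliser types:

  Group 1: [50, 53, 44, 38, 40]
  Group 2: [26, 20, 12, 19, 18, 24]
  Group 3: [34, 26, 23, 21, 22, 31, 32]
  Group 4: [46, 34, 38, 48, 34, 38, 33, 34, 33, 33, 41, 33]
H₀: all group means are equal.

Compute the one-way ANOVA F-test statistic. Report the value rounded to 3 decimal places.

test statistic = 25.049

Group means [45.00, 19.83, 27.00, 37.08], grand mean 32.600
SSB = Σnᵢ(x̄ᵢ−x̄)² = 2207.450; SSW = ΣΣ(x−x̄ᵢ)² = 763.750
MSB = 2207.450/3 = 735.8167; MSW = 763.750/26 = 29.3750
F = MSB/MSW = 25.0491
df = (3, 26)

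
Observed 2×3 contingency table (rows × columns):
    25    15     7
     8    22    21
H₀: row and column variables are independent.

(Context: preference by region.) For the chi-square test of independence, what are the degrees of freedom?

degrees of freedom = 2

df = (r−1)(c−1) = (2−1)·(3−1) = 2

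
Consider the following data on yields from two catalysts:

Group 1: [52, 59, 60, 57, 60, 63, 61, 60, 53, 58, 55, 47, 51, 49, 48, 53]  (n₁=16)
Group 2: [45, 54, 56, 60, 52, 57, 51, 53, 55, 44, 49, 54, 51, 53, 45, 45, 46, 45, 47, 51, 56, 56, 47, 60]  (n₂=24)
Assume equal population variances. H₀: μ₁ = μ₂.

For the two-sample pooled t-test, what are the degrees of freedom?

degrees of freedom = 38

df = n₁ + n₂ − 2 = 16 + 24 − 2 = 38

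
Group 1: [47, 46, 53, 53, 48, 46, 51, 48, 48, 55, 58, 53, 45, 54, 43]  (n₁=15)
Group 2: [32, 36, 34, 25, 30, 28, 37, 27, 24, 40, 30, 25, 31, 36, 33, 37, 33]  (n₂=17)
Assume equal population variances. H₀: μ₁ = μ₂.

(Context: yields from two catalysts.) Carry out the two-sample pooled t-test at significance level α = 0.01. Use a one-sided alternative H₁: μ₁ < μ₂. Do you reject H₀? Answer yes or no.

reject H₀: no

x̄₁=49.867, s₁=4.307, n₁=15
x̄₂=31.647, s₂=4.756, n₂=17
s_p² = [14·4.307² + 16·4.756²]/30 = 20.7205
SE = √(s_p²·(1/15+1/17)) = 1.6125
t = (49.867−31.647)/1.6125 = 11.2988
df = 30
p-value (one-sided, H₁ less) = 1.00000
At α=0.01: p ≥ α → fail to reject H₀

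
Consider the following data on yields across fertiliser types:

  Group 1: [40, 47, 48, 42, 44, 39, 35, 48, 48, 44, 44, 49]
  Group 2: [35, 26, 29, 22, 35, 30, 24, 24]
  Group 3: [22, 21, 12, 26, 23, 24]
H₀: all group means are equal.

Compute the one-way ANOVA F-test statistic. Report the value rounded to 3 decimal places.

test statistic = 55.838

Group means [44.00, 28.12, 21.33], grand mean 33.885
SSB = Σnᵢ(x̄ᵢ−x̄)² = 2438.446; SSW = ΣΣ(x−x̄ᵢ)² = 502.208
MSB = 2438.446/2 = 1219.2228; MSW = 502.208/23 = 21.8351
F = MSB/MSW = 55.8376
df = (2, 23)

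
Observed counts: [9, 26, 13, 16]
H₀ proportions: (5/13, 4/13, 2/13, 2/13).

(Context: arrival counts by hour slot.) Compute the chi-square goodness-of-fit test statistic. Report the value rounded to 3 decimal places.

n = 64; E_i = n·p_i = [24.62, 19.69, 9.85, 9.85]
χ² = (9−24.62)²/24.62 + (26−19.69)²/19.69 + (13−9.85)²/9.85 + (16−9.85)²/9.85 = 16.7828
df = 3

test statistic = 16.783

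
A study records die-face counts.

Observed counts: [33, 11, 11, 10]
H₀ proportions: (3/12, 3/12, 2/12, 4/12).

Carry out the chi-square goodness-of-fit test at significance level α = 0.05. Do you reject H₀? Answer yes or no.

n = 65; E_i = n·p_i = [16.25, 16.25, 10.83, 21.67]
χ² = (33−16.25)²/16.25 + (11−16.25)²/16.25 + (11−10.83)²/10.83 + (10−21.67)²/21.67 = 25.2462
df = 3
p-value (upper-tail) = 0.00001
At α=0.05: p < α → reject H₀

reject H₀: yes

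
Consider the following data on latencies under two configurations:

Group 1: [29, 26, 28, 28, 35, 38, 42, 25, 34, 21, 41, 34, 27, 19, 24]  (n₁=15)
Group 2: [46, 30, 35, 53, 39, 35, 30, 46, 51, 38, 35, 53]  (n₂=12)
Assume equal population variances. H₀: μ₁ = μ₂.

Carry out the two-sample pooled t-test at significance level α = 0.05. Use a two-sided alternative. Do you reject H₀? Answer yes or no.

reject H₀: yes

x̄₁=30.067, s₁=6.984, n₁=15
x̄₂=40.917, s₂=8.533, n₂=12
s_p² = [14·6.984² + 11·8.533²]/25 = 59.3540
SE = √(s_p²·(1/15+1/12)) = 2.9838
t = (30.067−40.917)/2.9838 = -3.6363
df = 25
p-value (two-sided) = 0.00125
At α=0.05: p < α → reject H₀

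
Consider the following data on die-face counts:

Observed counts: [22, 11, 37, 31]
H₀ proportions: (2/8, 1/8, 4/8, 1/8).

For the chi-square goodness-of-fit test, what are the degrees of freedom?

degrees of freedom = 3

df = k − 1 = 4 − 1 = 3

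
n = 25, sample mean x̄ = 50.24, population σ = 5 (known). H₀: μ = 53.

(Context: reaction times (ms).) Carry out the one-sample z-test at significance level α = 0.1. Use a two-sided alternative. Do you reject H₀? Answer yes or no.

reject H₀: yes

SE = σ/√n = 5/√25 = 1.0000
z = (x̄−μ₀)/SE = (50.24−53)/1.0000 = -2.7600
p-value (two-sided) = 0.00578
At α=0.1: p < α → reject H₀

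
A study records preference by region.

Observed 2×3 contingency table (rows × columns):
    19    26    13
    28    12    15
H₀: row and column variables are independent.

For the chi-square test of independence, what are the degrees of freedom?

degrees of freedom = 2

df = (r−1)(c−1) = (2−1)·(3−1) = 2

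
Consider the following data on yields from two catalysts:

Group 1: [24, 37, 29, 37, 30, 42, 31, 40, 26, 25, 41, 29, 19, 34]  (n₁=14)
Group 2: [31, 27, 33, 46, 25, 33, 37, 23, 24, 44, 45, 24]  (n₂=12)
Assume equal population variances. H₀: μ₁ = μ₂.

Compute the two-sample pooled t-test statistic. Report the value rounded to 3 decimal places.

x̄₁=31.714, s₁=7.010, n₁=14
x̄₂=32.667, s₂=8.606, n₂=12
s_p² = [13·7.010² + 11·8.606²]/24 = 60.5635
SE = √(s_p²·(1/14+1/12)) = 3.0615
t = (31.714−32.667)/3.0615 = -0.3111
df = 24

test statistic = -0.311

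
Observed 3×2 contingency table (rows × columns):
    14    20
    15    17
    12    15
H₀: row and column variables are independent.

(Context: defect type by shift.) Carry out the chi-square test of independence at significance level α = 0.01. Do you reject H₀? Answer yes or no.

reject H₀: no

Row totals [34, 32, 27], col totals [41, 52], n=93
χ² = (14−14.99)²/14.99 + (20−19.01)²/19.01 + (15−14.11)²/14.11 + (17−17.89)²/17.89 + (12−11.90)²/11.90 + (15−15.10)²/15.10 = 0.2191
df = 2
p-value (upper-tail) = 0.89622
At α=0.01: p ≥ α → fail to reject H₀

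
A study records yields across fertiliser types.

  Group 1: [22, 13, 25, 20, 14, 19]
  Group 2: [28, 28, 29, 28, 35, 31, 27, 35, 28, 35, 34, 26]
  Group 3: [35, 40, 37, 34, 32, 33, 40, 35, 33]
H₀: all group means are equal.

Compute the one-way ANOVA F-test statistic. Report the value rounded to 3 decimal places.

test statistic = 39.094

Group means [18.83, 30.33, 35.44], grand mean 29.481
SSB = Σnᵢ(x̄ᵢ−x̄)² = 1009.019; SSW = ΣΣ(x−x̄ᵢ)² = 309.722
MSB = 1009.019/2 = 504.5093; MSW = 309.722/24 = 12.9051
F = MSB/MSW = 39.0938
df = (2, 24)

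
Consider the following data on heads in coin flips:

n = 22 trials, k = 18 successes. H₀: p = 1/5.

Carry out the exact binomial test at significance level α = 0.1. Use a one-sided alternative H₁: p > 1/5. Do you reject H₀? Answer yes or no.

reject H₀: yes

Exact binomial: n=22, k=18, p₀=1/5=0.2000
P(X≥18) from Σ C(n,i)·p₀^i·(1−p₀)^(n−i)
p-value (one-sided, H₁ greater) = 0.00000
At α=0.1: p < α → reject H₀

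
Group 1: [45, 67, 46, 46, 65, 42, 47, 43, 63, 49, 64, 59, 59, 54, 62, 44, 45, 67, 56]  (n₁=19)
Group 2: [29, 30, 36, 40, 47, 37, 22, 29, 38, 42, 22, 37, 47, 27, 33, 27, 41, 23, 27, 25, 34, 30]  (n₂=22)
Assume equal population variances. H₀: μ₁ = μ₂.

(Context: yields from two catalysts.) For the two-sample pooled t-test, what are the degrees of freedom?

degrees of freedom = 39

df = n₁ + n₂ − 2 = 19 + 22 − 2 = 39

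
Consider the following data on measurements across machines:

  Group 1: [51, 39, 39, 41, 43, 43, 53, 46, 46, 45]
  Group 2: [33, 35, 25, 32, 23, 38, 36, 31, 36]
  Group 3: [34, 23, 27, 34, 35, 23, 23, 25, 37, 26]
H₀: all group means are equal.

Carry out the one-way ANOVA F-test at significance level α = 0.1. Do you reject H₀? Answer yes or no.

reject H₀: yes

Group means [44.60, 32.11, 28.70], grand mean 35.241
SSB = Σnᵢ(x̄ᵢ−x̄)² = 1391.921; SSW = ΣΣ(x−x̄ᵢ)² = 691.389
MSB = 1391.921/2 = 695.9607; MSW = 691.389/26 = 26.5919
F = MSB/MSW = 26.1719
df = (2, 26)
p-value (upper-tail) = 0.00000
At α=0.1: p < α → reject H₀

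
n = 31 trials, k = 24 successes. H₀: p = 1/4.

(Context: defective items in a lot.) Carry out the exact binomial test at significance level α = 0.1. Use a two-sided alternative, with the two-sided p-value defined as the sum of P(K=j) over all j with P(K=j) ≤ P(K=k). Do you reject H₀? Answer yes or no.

Exact binomial: n=31, k=24, p₀=1/4=0.2500
P(X=j) = C(n,j)·p₀^j·(1−p₀)^(n−j); p = Σ P(X=j) over j with P(X=j) ≤ P(X=24)
p-value (two-sided) = 0.00000
At α=0.1: p < α → reject H₀

reject H₀: yes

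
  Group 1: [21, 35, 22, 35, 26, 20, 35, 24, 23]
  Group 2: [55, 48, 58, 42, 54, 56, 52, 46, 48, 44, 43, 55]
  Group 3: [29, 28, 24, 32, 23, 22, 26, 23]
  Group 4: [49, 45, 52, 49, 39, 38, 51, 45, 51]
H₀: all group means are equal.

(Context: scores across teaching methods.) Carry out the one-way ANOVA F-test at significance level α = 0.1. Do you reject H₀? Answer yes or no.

Group means [26.78, 50.08, 25.88, 46.56], grand mean 38.632
SSB = Σnᵢ(x̄ᵢ−x̄)² = 4705.273; SSW = ΣΣ(x−x̄ᵢ)² = 973.569
MSB = 4705.273/3 = 1568.4242; MSW = 973.569/34 = 28.6344
F = MSB/MSW = 54.7741
df = (3, 34)
p-value (upper-tail) = 0.00000
At α=0.1: p < α → reject H₀

reject H₀: yes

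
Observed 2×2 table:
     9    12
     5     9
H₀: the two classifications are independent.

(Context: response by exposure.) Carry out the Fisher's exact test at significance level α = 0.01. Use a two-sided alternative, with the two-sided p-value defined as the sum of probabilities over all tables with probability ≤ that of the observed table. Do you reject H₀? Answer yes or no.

Margins: r₁=21, r₂=14, c₁=14, c₂=21, n=35
p_obs = C(21,9)·C(14,5)/C(35,14); sum pmf over tables with pmf ≤ p_obs
p-value (two-sided) = 0.73660
At α=0.01: p ≥ α → fail to reject H₀

reject H₀: no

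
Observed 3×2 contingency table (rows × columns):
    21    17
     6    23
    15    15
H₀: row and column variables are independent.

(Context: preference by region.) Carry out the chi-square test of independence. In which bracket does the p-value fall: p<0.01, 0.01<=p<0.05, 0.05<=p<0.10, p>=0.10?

p-value bracket: 0.01<=p<0.05

Row totals [38, 29, 30], col totals [42, 55], n=97
χ² = (21−16.45)²/16.45 + (17−21.55)²/21.55 + (6−12.56)²/12.56 + (23−16.44)²/16.44 + (15−12.99)²/12.99 + (15−17.01)²/17.01 = 8.8024
df = 2
p-value (upper-tail) = 0.01226
→ bracket: 0.01<=p<0.05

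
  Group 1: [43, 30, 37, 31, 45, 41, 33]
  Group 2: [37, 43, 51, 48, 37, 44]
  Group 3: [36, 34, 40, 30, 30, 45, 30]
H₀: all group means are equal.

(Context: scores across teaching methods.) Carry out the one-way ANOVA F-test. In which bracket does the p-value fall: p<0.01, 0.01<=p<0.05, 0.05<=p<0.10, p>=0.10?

p-value bracket: 0.05<=p<0.10

Group means [37.14, 43.33, 35.00], grand mean 38.250
SSB = Σnᵢ(x̄ᵢ−x̄)² = 237.560; SSW = ΣΣ(x−x̄ᵢ)² = 580.190
MSB = 237.560/2 = 118.7798; MSW = 580.190/17 = 34.1289
F = MSB/MSW = 3.4803
df = (2, 17)
p-value (upper-tail) = 0.05408
→ bracket: 0.05<=p<0.10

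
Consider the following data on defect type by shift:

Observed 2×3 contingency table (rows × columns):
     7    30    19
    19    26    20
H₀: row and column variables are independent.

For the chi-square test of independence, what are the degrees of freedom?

degrees of freedom = 2

df = (r−1)(c−1) = (2−1)·(3−1) = 2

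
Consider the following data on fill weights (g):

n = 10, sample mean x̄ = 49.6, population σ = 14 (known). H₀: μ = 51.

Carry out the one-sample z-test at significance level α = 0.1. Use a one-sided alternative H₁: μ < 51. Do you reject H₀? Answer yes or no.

reject H₀: no

SE = σ/√n = 14/√10 = 4.4272
z = (x̄−μ₀)/SE = (49.6−51)/4.4272 = -0.3162
p-value (one-sided, H₁ less) = 0.37591
At α=0.1: p ≥ α → fail to reject H₀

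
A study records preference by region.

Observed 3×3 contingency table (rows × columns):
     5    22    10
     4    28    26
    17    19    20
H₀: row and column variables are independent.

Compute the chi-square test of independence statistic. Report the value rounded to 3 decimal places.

test statistic = 14.789

Row totals [37, 58, 56], col totals [26, 69, 56], n=151
χ² = (5−6.37)²/6.37 + (22−16.91)²/16.91 + (10−13.72)²/13.72 + (4−9.99)²/9.99 + (28−26.50)²/26.50 + (26−21.51)²/21.51 + (17−9.64)²/9.64 + (19−25.59)²/25.59 + (20−20.77)²/20.77 = 14.7886
df = 4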